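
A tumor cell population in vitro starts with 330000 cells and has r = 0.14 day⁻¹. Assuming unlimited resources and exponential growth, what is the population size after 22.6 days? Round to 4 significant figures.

N(t) = N₀·e^(rt) = 330000 × e^(0.14×22.6) = 330000 × e^3.164.
e^3.164 ≈ 23.665, so N ≈ 330000 × 23.665 = 7.809472×10^6.

7809000 cells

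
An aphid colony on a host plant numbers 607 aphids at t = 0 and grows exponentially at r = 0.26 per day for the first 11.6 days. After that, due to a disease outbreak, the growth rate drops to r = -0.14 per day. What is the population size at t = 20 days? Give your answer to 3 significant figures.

3820 aphids

Phase 1: N(11.6) = 607·e^(0.26×11.6) = 607·e^3.016 = 12388.6.
Phase 2 runs for 20 − 11.6 = 8.4 days at r = -0.14.
N(20) = 12388.6·e^(-0.14×8.4) = 12388.6·e^-1.176 = 3822.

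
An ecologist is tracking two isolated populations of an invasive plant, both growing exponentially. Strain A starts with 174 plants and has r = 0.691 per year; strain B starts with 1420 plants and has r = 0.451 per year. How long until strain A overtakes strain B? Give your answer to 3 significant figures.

Set 174·e^(0.691t) = 1420·e^(0.451t).
e^((0.691 − 0.451)t) = 1420/174 → e^(0.24·t) = 8.1609.
0.24·t = ln(8.1609) = 2.0994, so t = 2.0994/0.24 = 8.7473.

8.75 years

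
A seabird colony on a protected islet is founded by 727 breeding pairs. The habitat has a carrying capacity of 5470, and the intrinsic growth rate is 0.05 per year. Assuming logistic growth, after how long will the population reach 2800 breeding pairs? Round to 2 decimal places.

38.46 years

A = (K − N₀)/N₀ = (5470 − 727)/727 = 6.5241.
Solve 5470/(1 + 6.5241·e^(−0.05t)) = 2800: 1 + 6.5241·e^(−0.05t) = 1.9536, so e^(−0.05t) = 0.146162.
−0.05·t = ln(0.146162) = -1.923, so t = 1.923/0.05 = 38.461.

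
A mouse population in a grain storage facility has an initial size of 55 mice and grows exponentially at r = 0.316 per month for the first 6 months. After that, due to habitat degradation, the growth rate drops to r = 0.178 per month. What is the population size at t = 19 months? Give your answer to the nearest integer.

Phase 1: N(6) = 55·e^(0.316×6) = 55·e^1.896 = 366.256.
Phase 2 runs for 19 − 6 = 13 months at r = 0.178.
N(19) = 366.256·e^(0.178×13) = 366.256·e^2.314 = 3704.61.

3705 mice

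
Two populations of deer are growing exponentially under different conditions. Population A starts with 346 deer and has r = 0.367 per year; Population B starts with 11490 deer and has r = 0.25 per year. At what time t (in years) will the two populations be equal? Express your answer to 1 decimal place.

29.9 years

Set 346·e^(0.367t) = 11490·e^(0.25t).
e^((0.367 − 0.25)t) = 11490/346 → e^(0.117·t) = 33.208.
0.117·t = ln(33.208) = 3.5028, so t = 3.5028/0.117 = 29.938.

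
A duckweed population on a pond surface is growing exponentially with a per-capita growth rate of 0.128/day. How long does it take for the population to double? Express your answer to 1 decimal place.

Doubling time t_d = ln(2)/r = 0.6931/0.128 = 5.4152.

5.4 days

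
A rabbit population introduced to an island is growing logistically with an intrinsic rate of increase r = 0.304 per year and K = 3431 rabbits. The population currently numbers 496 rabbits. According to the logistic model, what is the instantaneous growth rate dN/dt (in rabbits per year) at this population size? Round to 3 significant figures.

129 rabbits per year

dN/dt = rN(1 − N/K) = 0.304 × 496 × (1 − 496/3431).
1 − 496/3431 = 0.85544; dN/dt = 0.304 × 496 × 0.85544 = 128.99.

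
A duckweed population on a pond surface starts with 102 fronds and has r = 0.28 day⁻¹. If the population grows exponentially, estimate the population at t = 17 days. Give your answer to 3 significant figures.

N(t) = N₀·e^(rt) = 102 × e^(0.28×17) = 102 × e^4.76.
e^4.76 ≈ 116.75, so N ≈ 102 × 116.75 = 11908.1.

11900 fronds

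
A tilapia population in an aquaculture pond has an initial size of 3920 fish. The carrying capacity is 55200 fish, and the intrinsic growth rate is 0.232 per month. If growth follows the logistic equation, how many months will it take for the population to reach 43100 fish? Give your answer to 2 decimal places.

16.56 months

A = (K − N₀)/N₀ = (55200 − 3920)/3920 = 13.082.
Solve 55200/(1 + 13.082·e^(−0.232t)) = 43100: 1 + 13.082·e^(−0.232t) = 1.2807, so e^(−0.232t) = 0.0214608.
−0.232·t = ln(0.0214608) = -3.8415, so t = 3.8415/0.232 = 16.558.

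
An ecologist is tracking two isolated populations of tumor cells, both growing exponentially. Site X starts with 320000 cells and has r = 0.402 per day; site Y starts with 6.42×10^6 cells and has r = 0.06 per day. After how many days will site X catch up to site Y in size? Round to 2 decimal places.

8.77 days

Set 320000·e^(0.402t) = 6.42×10^6·e^(0.06t).
e^((0.402 − 0.06)t) = 6.42×10^6/320000 → e^(0.342·t) = 20.062.
0.342·t = ln(20.062) = 2.9989, so t = 2.9989/0.342 = 8.7686.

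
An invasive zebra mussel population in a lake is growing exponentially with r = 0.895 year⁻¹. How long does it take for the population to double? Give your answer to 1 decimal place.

0.8 years

Doubling time t_d = ln(2)/r = 0.6931/0.895 = 0.77447.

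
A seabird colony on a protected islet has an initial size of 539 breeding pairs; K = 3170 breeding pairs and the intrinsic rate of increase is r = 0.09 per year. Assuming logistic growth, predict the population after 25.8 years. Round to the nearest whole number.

A = (K − N₀)/N₀ = (3170 − 539)/539 = 4.8813.
N(t) = K/(1 + A·e^(−rt)) = 3170/(1 + 4.8813×e^(−0.09×25.8)).
e^(−2.322) = 0.098077; denominator = 1 + 4.8813×0.098077 = 1.4787.
N = 3170/1.4787 = 2143.72.

2144 breeding pairs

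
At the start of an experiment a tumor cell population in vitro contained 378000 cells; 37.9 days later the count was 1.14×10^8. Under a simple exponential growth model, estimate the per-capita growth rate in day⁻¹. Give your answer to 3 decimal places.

From N(t) = N₀·e^(rt): e^(r·37.9) = 1.14×10^8/378000 = 301.59.
r·37.9 = ln(301.59) = 5.7091, so r = 5.7091/37.9 = 0.15063.

0.151 per day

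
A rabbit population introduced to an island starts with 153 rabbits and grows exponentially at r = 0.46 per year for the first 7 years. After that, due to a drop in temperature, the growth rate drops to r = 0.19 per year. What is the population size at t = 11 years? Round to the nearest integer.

8188 rabbits

Phase 1: N(7) = 153·e^(0.46×7) = 153·e^3.22 = 3829.3.
Phase 2 runs for 11 − 7 = 4 years at r = 0.19.
N(11) = 3829.3·e^(0.19×4) = 3829.3·e^0.76 = 8188.11.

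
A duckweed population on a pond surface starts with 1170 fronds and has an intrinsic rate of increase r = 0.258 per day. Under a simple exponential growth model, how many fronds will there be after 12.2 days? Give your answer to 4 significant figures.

27240 fronds

N(t) = N₀·e^(rt) = 1170 × e^(0.258×12.2) = 1170 × e^3.148.
e^3.148 ≈ 23.28, so N ≈ 1170 × 23.28 = 27237.7.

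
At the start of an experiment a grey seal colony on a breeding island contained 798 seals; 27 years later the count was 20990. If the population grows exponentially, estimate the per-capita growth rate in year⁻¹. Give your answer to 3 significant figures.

0.121 per year

From N(t) = N₀·e^(rt): e^(r·27) = 20990/798 = 26.303.
r·27 = ln(26.303) = 3.2697, so r = 3.2697/27 = 0.1211.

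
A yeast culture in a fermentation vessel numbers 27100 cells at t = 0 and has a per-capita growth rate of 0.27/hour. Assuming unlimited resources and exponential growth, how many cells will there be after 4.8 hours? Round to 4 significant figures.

99040 cells

N(t) = N₀·e^(rt) = 27100 × e^(0.27×4.8) = 27100 × e^1.296.
e^1.296 ≈ 3.6546, so N ≈ 27100 × 3.6546 = 99041.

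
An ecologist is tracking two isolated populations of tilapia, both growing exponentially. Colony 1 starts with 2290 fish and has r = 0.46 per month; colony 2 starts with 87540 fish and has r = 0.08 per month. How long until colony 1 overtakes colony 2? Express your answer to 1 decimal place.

Set 2290·e^(0.46t) = 87540·e^(0.08t).
e^((0.46 − 0.08)t) = 87540/2290 → e^(0.38·t) = 38.227.
0.38·t = ln(38.227) = 3.6435, so t = 3.6435/0.38 = 9.5883.

9.6 months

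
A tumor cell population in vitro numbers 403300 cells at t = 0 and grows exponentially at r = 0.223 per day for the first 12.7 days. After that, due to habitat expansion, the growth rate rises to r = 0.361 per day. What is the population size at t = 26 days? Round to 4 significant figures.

833200000 cells

Phase 1: N(12.7) = 403300·e^(0.223×12.7) = 403300·e^2.832 = 6.848471×10^6.
Phase 2 runs for 26 − 12.7 = 13.3 days at r = 0.361.
N(26) = 6.848471×10^6·e^(0.361×13.3) = 6.848471×10^6·e^4.801 = 8.332431×10^8.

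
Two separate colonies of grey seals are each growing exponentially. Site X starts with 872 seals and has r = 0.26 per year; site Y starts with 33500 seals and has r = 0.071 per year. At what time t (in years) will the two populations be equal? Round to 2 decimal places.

19.30 years

Set 872·e^(0.26t) = 33500·e^(0.071t).
e^((0.26 − 0.071)t) = 33500/872 → e^(0.189·t) = 38.417.
0.189·t = ln(38.417) = 3.6485, so t = 3.6485/0.189 = 19.304.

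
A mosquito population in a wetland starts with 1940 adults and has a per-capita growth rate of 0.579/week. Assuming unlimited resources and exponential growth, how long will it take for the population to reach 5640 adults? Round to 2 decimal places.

Set N₀·e^(rt) = 5640: e^(0.579·t) = 5640/1940 = 2.9072.
0.579·t = ln(2.9072) = 1.0672, so t = 1.0672/0.579 = 1.8432.

1.84 weeks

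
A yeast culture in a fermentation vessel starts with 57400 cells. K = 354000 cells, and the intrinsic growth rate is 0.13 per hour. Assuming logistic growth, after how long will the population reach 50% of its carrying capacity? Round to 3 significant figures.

A = (K − N₀)/N₀ = (354000 − 57400)/57400 = 5.1672.
Solve 354000/(1 + 5.1672·e^(−0.13t)) = 177000: 1 + 5.1672·e^(−0.13t) = 2, so e^(−0.13t) = 0.193527.
−0.13·t = ln(0.193527) = -1.6423, so t = 1.6423/0.13 = 12.633.

12.6 hours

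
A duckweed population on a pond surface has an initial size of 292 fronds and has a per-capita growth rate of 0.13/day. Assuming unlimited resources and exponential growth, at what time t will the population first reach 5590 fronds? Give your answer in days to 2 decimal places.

Set N₀·e^(rt) = 5590: e^(0.13·t) = 5590/292 = 19.144.
0.13·t = ln(19.144) = 2.952, so t = 2.952/0.13 = 22.708.

22.71 days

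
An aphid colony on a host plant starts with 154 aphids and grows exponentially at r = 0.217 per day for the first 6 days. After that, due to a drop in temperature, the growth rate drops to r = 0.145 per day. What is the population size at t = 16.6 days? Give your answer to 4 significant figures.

Phase 1: N(6) = 154·e^(0.217×6) = 154·e^1.302 = 566.203.
Phase 2 runs for 16.6 − 6 = 10.6 days at r = 0.145.
N(16.6) = 566.203·e^(0.145×10.6) = 566.203·e^1.537 = 2633.19.

2633 aphids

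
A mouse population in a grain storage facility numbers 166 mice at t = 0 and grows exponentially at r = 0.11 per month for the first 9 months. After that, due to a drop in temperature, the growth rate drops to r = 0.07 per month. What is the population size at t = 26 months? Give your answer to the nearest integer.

Phase 1: N(9) = 166·e^(0.11×9) = 166·e^0.99 = 446.745.
Phase 2 runs for 26 − 9 = 17 months at r = 0.07.
N(26) = 446.745·e^(0.07×17) = 446.745·e^1.19 = 1468.49.

1468 mice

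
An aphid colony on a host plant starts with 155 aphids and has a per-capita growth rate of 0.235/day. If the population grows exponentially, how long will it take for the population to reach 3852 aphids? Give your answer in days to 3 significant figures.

Set N₀·e^(rt) = 3852: e^(0.235·t) = 3852/155 = 24.852.
0.235·t = ln(24.852) = 3.2129, so t = 3.2129/0.235 = 13.672.

13.7 days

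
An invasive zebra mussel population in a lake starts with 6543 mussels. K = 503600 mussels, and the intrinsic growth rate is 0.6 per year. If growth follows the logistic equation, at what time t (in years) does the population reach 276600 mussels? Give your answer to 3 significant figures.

A = (K − N₀)/N₀ = (503600 − 6543)/6543 = 75.968.
Solve 503600/(1 + 75.968·e^(−0.6t)) = 276600: 1 + 75.968·e^(−0.6t) = 1.8207, so e^(−0.6t) = 0.010803.
−0.6·t = ln(0.010803) = -4.5279, so t = 4.5279/0.6 = 7.5466.

7.55 years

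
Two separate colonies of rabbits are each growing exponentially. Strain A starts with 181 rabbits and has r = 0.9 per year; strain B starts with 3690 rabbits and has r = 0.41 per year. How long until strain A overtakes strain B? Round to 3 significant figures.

6.15 years

Set 181·e^(0.9t) = 3690·e^(0.41t).
e^((0.9 − 0.41)t) = 3690/181 → e^(0.49·t) = 20.387.
0.49·t = ln(20.387) = 3.0149, so t = 3.0149/0.49 = 6.1528.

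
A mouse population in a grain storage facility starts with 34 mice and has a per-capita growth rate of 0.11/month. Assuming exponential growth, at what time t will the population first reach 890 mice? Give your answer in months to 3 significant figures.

Set N₀·e^(rt) = 890: e^(0.11·t) = 890/34 = 26.176.
0.11·t = ln(26.176) = 3.2649, so t = 3.2649/0.11 = 29.681.

29.7 months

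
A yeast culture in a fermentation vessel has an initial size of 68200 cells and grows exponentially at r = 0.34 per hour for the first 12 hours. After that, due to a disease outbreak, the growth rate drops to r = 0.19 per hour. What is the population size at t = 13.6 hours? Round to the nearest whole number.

Phase 1: N(12) = 68200·e^(0.34×12) = 68200·e^4.08 = 4.033721×10^6.
Phase 2 runs for 13.6 − 12 = 1.6 hours at r = 0.19.
N(13.6) = 4.033721×10^6·e^(0.19×1.6) = 4.033721×10^6·e^0.304 = 5.466777×10^6.

5466777 cells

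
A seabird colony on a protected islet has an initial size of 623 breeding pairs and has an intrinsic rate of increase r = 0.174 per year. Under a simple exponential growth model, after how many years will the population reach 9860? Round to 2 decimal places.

15.87 years

Set N₀·e^(rt) = 9860: e^(0.174·t) = 9860/623 = 15.827.
0.174·t = ln(15.827) = 2.7617, so t = 2.7617/0.174 = 15.872.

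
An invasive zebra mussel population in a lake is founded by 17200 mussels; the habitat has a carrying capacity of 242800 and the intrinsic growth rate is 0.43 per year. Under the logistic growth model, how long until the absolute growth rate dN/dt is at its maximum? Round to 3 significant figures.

5.99 years

Logistic growth is fastest at N = K/2 = 121400.
A = (K − N₀)/N₀ = 13.116. Set K/(1 + A·e^(−rt)) = K/2 → A·e^(−rt) = 1.
e^(−0.43t) = 1/13.116 = 0.0762411, so t = ln(13.116)/0.43 = 2.5739/0.43 = 5.9857.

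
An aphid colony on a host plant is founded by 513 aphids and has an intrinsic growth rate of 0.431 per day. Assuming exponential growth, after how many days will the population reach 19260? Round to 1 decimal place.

8.4 days

Set N₀·e^(rt) = 19260: e^(0.431·t) = 19260/513 = 37.544.
0.431·t = ln(37.544) = 3.6255, so t = 3.6255/0.431 = 8.4119.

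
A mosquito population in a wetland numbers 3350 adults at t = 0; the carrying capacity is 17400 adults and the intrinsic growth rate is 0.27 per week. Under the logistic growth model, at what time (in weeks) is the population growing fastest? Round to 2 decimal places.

Logistic growth is fastest at N = K/2 = 8700.
A = (K − N₀)/N₀ = 4.194. Set K/(1 + A·e^(−rt)) = K/2 → A·e^(−rt) = 1.
e^(−0.27t) = 1/4.194 = 0.238434, so t = ln(4.194)/0.27 = 1.4337/0.27 = 5.3099.

5.31 weeks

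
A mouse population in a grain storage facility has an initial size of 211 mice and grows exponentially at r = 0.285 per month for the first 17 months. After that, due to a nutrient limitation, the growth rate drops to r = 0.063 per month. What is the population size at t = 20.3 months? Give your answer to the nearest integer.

33016 mice

Phase 1: N(17) = 211·e^(0.285×17) = 211·e^4.845 = 26818.8.
Phase 2 runs for 20.3 − 17 = 3.3 months at r = 0.063.
N(20.3) = 26818.8·e^(0.063×3.3) = 26818.8·e^0.2079 = 33016.3.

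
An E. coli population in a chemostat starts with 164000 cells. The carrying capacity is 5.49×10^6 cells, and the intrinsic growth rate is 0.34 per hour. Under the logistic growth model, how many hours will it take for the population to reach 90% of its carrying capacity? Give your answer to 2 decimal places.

A = (K − N₀)/N₀ = (5.49×10^6 − 164000)/164000 = 32.476.
Solve 5.49×10^6/(1 + 32.476·e^(−0.34t)) = 4.941×10^6: 1 + 32.476·e^(−0.34t) = 1.1111, so e^(−0.34t) = 0.00342137.
−0.34·t = ln(0.00342137) = -5.6777, so t = 5.6777/0.34 = 16.699.

16.70 hours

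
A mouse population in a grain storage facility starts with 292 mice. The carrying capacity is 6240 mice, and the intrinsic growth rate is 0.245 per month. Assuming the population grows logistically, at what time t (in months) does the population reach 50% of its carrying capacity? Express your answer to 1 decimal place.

12.3 months

A = (K − N₀)/N₀ = (6240 − 292)/292 = 20.37.
Solve 6240/(1 + 20.37·e^(−0.245t)) = 3120: 1 + 20.37·e^(−0.245t) = 2, so e^(−0.245t) = 0.0490921.
−0.245·t = ln(0.0490921) = -3.0141, so t = 3.0141/0.245 = 12.302.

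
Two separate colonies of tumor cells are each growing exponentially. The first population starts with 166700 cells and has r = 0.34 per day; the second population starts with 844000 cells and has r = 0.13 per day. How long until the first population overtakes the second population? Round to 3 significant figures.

Set 166700·e^(0.34t) = 844000·e^(0.13t).
e^((0.34 − 0.13)t) = 844000/166700 → e^(0.21·t) = 5.063.
0.21·t = ln(5.063) = 1.622, so t = 1.622/0.21 = 7.7236.

7.72 days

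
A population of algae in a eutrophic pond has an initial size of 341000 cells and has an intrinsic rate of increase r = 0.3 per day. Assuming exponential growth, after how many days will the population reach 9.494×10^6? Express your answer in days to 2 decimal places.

Set N₀·e^(rt) = 9.494×10^6: e^(0.3·t) = 9.494×10^6/341000 = 27.842.
0.3·t = ln(27.842) = 3.3265, so t = 3.3265/0.3 = 11.088.

11.09 days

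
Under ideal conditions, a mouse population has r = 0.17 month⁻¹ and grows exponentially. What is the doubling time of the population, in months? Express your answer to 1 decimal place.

Doubling time t_d = ln(2)/r = 0.6931/0.17 = 4.0773.

4.1 months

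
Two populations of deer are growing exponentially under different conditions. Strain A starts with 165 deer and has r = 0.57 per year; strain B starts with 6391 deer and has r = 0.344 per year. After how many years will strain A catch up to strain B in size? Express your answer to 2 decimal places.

16.18 years

Set 165·e^(0.57t) = 6391·e^(0.344t).
e^((0.57 − 0.344)t) = 6391/165 → e^(0.226·t) = 38.733.
0.226·t = ln(38.733) = 3.6567, so t = 3.6567/0.226 = 16.18.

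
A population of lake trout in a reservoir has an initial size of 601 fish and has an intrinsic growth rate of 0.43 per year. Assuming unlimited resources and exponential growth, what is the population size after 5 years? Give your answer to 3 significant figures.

5160 fish

N(t) = N₀·e^(rt) = 601 × e^(0.43×5) = 601 × e^2.15.
e^2.15 ≈ 8.5849, so N ≈ 601 × 8.5849 = 5159.5.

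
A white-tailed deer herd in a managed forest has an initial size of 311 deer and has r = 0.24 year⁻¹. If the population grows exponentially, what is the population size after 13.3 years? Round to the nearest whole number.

N(t) = N₀·e^(rt) = 311 × e^(0.24×13.3) = 311 × e^3.192.
e^3.192 ≈ 24.337, so N ≈ 311 × 24.337 = 7568.82.

7569 deer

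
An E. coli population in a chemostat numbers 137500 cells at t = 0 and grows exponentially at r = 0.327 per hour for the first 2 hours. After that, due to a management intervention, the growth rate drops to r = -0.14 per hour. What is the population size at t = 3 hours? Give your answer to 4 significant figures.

Phase 1: N(2) = 137500·e^(0.327×2) = 137500·e^0.654 = 264443.
Phase 2 runs for 3 − 2 = 1 hours at r = -0.14.
N(3) = 264443·e^(-0.14×1) = 264443·e^-0.14 = 229895.

229900 cells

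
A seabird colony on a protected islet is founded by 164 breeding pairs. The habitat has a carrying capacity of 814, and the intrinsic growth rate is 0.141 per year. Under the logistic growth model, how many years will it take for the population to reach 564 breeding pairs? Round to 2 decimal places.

A = (K − N₀)/N₀ = (814 − 164)/164 = 3.9634.
Solve 814/(1 + 3.9634·e^(−0.141t)) = 564: 1 + 3.9634·e^(−0.141t) = 1.4433, so e^(−0.141t) = 0.111839.
−0.141·t = ln(0.111839) = -2.1907, so t = 2.1907/0.141 = 15.537.

15.54 years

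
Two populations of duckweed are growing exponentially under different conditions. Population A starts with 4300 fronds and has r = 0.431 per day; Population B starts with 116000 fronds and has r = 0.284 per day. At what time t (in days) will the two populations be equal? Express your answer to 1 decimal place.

22.4 days

Set 4300·e^(0.431t) = 116000·e^(0.284t).
e^((0.431 − 0.284)t) = 116000/4300 → e^(0.147·t) = 26.977.
0.147·t = ln(26.977) = 3.295, so t = 3.295/0.147 = 22.415.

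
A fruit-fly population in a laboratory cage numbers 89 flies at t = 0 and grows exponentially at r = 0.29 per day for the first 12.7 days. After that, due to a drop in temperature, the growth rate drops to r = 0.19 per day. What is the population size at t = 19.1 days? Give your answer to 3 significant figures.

11900 flies

Phase 1: N(12.7) = 89·e^(0.29×12.7) = 89·e^3.683 = 3539.13.
Phase 2 runs for 19.1 − 12.7 = 6.4 days at r = 0.19.
N(19.1) = 3539.13·e^(0.19×6.4) = 3539.13·e^1.216 = 11939.8.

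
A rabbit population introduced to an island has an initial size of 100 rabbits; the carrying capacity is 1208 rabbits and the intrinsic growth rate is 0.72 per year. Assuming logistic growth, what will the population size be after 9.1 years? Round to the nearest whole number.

A = (K − N₀)/N₀ = (1208 − 100)/100 = 11.08.
N(t) = K/(1 + A·e^(−rt)) = 1208/(1 + 11.08×e^(−0.72×9.1)).
e^(−6.552) = 0.0014273; denominator = 1 + 11.08×0.0014273 = 1.0158.
N = 1208/1.0158 = 1189.19.

1189 rabbits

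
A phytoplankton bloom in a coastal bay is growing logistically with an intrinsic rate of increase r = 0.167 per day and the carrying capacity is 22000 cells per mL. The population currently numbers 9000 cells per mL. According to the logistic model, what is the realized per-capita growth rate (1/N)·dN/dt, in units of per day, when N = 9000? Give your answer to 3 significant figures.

(1/N)·dN/dt = r(1 − N/K) = 0.167 × (1 − 9000/22000).
= 0.167 × 0.59091 = 0.098682.

0.0987 per day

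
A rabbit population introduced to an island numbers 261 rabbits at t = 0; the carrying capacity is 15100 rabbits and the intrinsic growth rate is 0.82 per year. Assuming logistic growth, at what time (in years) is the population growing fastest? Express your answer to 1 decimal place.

Logistic growth is fastest at N = K/2 = 7550.
A = (K − N₀)/N₀ = 56.854. Set K/(1 + A·e^(−rt)) = K/2 → A·e^(−rt) = 1.
e^(−0.82t) = 1/56.854 = 0.0175888, so t = ln(56.854)/0.82 = 4.0405/0.82 = 4.9274.

4.9 years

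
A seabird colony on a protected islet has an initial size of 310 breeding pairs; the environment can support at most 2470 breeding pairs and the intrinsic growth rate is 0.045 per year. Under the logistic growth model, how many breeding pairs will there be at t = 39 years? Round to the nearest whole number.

A = (K − N₀)/N₀ = (2470 − 310)/310 = 6.9677.
N(t) = K/(1 + A·e^(−rt)) = 2470/(1 + 6.9677×e^(−0.045×39)).
e^(−1.755) = 0.17291; denominator = 1 + 6.9677×0.17291 = 2.2048.
N = 2470/2.2048 = 1120.3.

1120 breeding pairs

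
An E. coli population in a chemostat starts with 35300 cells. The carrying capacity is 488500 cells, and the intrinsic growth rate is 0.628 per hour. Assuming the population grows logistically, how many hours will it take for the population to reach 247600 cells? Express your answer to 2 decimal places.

A = (K − N₀)/N₀ = (488500 − 35300)/35300 = 12.839.
Solve 488500/(1 + 12.839·e^(−0.628t)) = 247600: 1 + 12.839·e^(−0.628t) = 1.9729, so e^(−0.628t) = 0.0757829.
−0.628·t = ln(0.0757829) = -2.5799, so t = 2.5799/0.628 = 4.1081.

4.11 hours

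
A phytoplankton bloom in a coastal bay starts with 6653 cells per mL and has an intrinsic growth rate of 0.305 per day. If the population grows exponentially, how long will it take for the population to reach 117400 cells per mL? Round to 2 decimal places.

9.41 days

Set N₀·e^(rt) = 117400: e^(0.305·t) = 117400/6653 = 17.646.
0.305·t = ln(17.646) = 2.8705, so t = 2.8705/0.305 = 9.4115.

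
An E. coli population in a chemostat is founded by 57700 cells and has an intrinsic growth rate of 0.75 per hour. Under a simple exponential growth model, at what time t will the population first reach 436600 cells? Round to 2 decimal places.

2.70 hours

Set N₀·e^(rt) = 436600: e^(0.75·t) = 436600/57700 = 7.5667.
0.75·t = ln(7.5667) = 2.0238, so t = 2.0238/0.75 = 2.6983.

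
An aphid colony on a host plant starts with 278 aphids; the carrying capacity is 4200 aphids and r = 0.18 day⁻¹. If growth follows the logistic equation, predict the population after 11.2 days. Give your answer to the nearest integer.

1459 aphids

A = (K − N₀)/N₀ = (4200 − 278)/278 = 14.108.
N(t) = K/(1 + A·e^(−rt)) = 4200/(1 + 14.108×e^(−0.18×11.2)).
e^(−2.016) = 0.13319; denominator = 1 + 14.108×0.13319 = 2.879.
N = 4200/2.879 = 1458.84.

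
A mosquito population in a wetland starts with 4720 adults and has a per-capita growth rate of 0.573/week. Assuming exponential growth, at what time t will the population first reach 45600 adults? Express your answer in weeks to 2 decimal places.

3.96 weeks

Set N₀·e^(rt) = 45600: e^(0.573·t) = 45600/4720 = 9.661.
0.573·t = ln(9.661) = 2.2681, so t = 2.2681/0.573 = 3.9583.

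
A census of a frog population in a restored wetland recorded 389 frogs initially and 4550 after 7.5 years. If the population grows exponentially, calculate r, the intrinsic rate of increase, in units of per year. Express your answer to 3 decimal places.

0.328 per year

From N(t) = N₀·e^(rt): e^(r·7.5) = 4550/389 = 11.697.
r·7.5 = ln(11.697) = 2.4593, so r = 2.4593/7.5 = 0.32791.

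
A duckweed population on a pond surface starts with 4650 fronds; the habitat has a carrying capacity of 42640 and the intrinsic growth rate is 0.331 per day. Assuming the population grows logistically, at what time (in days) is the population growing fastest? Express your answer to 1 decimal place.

Logistic growth is fastest at N = K/2 = 21320.
A = (K − N₀)/N₀ = 8.1699. Set K/(1 + A·e^(−rt)) = K/2 → A·e^(−rt) = 1.
e^(−0.331t) = 1/8.1699 = 0.122401, so t = ln(8.1699)/0.331 = 2.1005/0.331 = 6.3458.

6.3 days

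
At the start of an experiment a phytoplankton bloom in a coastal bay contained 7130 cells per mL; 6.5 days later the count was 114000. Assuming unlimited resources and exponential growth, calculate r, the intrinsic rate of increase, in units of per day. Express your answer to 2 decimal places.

From N(t) = N₀·e^(rt): e^(r·6.5) = 114000/7130 = 15.989.
r·6.5 = ln(15.989) = 2.7719, so r = 2.7719/6.5 = 0.42644.

0.43 per day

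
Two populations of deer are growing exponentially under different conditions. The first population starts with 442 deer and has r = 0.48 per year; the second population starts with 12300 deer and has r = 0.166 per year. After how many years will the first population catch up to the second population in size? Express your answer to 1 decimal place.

Set 442·e^(0.48t) = 12300·e^(0.166t).
e^((0.48 − 0.166)t) = 12300/442 → e^(0.314·t) = 27.828.
0.314·t = ln(27.828) = 3.326, so t = 3.326/0.314 = 10.592.

10.6 years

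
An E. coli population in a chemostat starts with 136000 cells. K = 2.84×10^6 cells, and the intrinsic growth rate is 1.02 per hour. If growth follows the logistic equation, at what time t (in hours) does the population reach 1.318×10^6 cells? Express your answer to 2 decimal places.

2.79 hours

A = (K − N₀)/N₀ = (2.84×10^6 − 136000)/136000 = 19.882.
Solve 2.84×10^6/(1 + 19.882·e^(−1.02t)) = 1.318×10^6: 1 + 19.882·e^(−1.02t) = 2.1548, so e^(−1.02t) = 0.0580806.
−1.02·t = ln(0.0580806) = -2.8459, so t = 2.8459/1.02 = 2.7901.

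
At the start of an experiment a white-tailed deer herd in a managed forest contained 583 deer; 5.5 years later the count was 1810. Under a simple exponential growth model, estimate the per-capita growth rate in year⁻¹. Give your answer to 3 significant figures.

From N(t) = N₀·e^(rt): e^(r·5.5) = 1810/583 = 3.1046.
r·5.5 = ln(3.1046) = 1.1329, so r = 1.1329/5.5 = 0.20598.

0.206 per year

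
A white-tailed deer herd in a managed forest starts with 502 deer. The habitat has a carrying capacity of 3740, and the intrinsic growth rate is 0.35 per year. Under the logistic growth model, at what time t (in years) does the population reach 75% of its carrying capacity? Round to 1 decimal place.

8.5 years

A = (K − N₀)/N₀ = (3740 − 502)/502 = 6.4502.
Solve 3740/(1 + 6.4502·e^(−0.35t)) = 2805: 1 + 6.4502·e^(−0.35t) = 1.3333, so e^(−0.35t) = 0.051678.
−0.35·t = ln(0.051678) = -2.9627, so t = 2.9627/0.35 = 8.4649.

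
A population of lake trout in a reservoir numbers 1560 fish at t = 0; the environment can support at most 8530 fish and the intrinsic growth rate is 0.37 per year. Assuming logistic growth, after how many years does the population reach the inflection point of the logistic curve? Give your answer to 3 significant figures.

Logistic growth is fastest at N = K/2 = 4265.
A = (K − N₀)/N₀ = 4.4679. Set K/(1 + A·e^(−rt)) = K/2 → A·e^(−rt) = 1.
e^(−0.37t) = 1/4.4679 = 0.223816, so t = ln(4.4679)/0.37 = 1.4969/0.37 = 4.0458.

4.05 years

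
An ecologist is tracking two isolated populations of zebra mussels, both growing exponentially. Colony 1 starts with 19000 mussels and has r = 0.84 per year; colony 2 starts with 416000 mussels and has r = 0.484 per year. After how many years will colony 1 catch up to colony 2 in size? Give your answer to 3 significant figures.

8.67 years

Set 19000·e^(0.84t) = 416000·e^(0.484t).
e^((0.84 − 0.484)t) = 416000/19000 → e^(0.356·t) = 21.895.
0.356·t = ln(21.895) = 3.0862, so t = 3.0862/0.356 = 8.6692.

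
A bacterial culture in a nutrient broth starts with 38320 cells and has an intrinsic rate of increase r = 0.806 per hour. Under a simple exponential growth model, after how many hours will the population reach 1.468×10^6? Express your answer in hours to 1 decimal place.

4.5 hours

Set N₀·e^(rt) = 1.468×10^6: e^(0.806·t) = 1.468×10^6/38320 = 38.309.
0.806·t = ln(38.309) = 3.6457, so t = 3.6457/0.806 = 4.5232.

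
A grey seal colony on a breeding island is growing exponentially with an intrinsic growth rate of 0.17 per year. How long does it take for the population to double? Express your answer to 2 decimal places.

Doubling time t_d = ln(2)/r = 0.6931/0.17 = 4.0773.

4.08 years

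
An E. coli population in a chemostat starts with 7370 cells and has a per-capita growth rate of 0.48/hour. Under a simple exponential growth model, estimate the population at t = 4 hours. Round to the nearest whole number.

N(t) = N₀·e^(rt) = 7370 × e^(0.48×4) = 7370 × e^1.92.
e^1.92 ≈ 6.821, so N ≈ 7370 × 6.821 = 50270.5.

50270 cells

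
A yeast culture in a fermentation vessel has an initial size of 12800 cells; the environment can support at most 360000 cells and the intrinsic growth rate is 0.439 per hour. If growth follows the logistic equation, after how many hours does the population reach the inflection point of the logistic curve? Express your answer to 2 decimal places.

Logistic growth is fastest at N = K/2 = 180000.
A = (K − N₀)/N₀ = 27.125. Set K/(1 + A·e^(−rt)) = K/2 → A·e^(−rt) = 1.
e^(−0.439t) = 1/27.125 = 0.0368664, so t = ln(27.125)/0.439 = 3.3005/0.439 = 7.5181.

7.52 hours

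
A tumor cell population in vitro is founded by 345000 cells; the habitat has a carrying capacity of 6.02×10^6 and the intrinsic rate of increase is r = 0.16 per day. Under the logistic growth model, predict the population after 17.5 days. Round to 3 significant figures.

A = (K − N₀)/N₀ = (6.02×10^6 − 345000)/345000 = 16.449.
N(t) = K/(1 + A·e^(−rt)) = 6.02×10^6/(1 + 16.449×e^(−0.16×17.5)).
e^(−2.8) = 0.06081; denominator = 1 + 16.449×0.06081 = 2.0003.
N = 6.02×10^6/2.0003 = 3.009576×10^6.

3010000 cells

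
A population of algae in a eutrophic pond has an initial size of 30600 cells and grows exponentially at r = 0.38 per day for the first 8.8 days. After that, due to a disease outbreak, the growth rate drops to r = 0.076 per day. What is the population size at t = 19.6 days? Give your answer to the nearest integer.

Phase 1: N(8.8) = 30600·e^(0.38×8.8) = 30600·e^3.344 = 866966.
Phase 2 runs for 19.6 − 8.8 = 10.8 days at r = 0.076.
N(19.6) = 866966·e^(0.076×10.8) = 866966·e^0.8208 = 1.970022×10^6.

1970022 cells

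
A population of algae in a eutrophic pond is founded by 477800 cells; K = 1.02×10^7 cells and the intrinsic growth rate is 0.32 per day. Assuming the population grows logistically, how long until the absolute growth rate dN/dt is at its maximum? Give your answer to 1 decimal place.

Logistic growth is fastest at N = K/2 = 5.1×10^6.
A = (K − N₀)/N₀ = 20.348. Set K/(1 + A·e^(−rt)) = K/2 → A·e^(−rt) = 1.
e^(−0.32t) = 1/20.348 = 0.0491453, so t = ln(20.348)/0.32 = 3.013/0.32 = 9.4155.

9.4 days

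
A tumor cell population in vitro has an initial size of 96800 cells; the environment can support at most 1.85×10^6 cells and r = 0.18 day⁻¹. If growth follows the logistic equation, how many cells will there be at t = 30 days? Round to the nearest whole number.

1710109 cells

A = (K − N₀)/N₀ = (1.85×10^6 − 96800)/96800 = 18.112.
N(t) = K/(1 + A·e^(−rt)) = 1.85×10^6/(1 + 18.112×e^(−0.18×30)).
e^(−5.4) = 0.0045166; denominator = 1 + 18.112×0.0045166 = 1.0818.
N = 1.85×10^6/1.0818 = 1.710109×10^6.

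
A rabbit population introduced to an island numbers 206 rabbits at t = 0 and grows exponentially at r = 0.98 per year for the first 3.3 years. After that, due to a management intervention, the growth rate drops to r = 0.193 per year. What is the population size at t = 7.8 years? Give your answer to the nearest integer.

12461 rabbits

Phase 1: N(3.3) = 206·e^(0.98×3.3) = 206·e^3.234 = 5228.48.
Phase 2 runs for 7.8 − 3.3 = 4.5 years at r = 0.193.
N(7.8) = 5228.48·e^(0.193×4.5) = 5228.48·e^0.8685 = 12461.2.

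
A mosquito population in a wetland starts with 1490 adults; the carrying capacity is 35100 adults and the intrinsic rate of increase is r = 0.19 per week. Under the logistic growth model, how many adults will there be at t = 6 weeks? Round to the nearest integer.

4273 adults

A = (K − N₀)/N₀ = (35100 − 1490)/1490 = 22.557.
N(t) = K/(1 + A·e^(−rt)) = 35100/(1 + 22.557×e^(−0.19×6)).
e^(−1.14) = 0.31982; denominator = 1 + 22.557×0.31982 = 8.2142.
N = 35100/8.2142 = 4273.1.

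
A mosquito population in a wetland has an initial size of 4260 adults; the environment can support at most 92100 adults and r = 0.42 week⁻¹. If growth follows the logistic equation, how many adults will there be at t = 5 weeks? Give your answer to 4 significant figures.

26130 adults

A = (K − N₀)/N₀ = (92100 − 4260)/4260 = 20.62.
N(t) = K/(1 + A·e^(−rt)) = 92100/(1 + 20.62×e^(−0.42×5)).
e^(−2.1) = 0.12246; denominator = 1 + 20.62×0.12246 = 3.525.
N = 92100/3.525 = 26127.5.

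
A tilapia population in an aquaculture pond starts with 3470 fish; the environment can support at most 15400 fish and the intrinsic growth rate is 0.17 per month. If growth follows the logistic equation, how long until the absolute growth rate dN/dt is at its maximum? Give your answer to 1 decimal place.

Logistic growth is fastest at N = K/2 = 7700.
A = (K − N₀)/N₀ = 3.438. Set K/(1 + A·e^(−rt)) = K/2 → A·e^(−rt) = 1.
e^(−0.17t) = 1/3.438 = 0.290863, so t = ln(3.438)/0.17 = 1.2349/0.17 = 7.2641.

7.3 months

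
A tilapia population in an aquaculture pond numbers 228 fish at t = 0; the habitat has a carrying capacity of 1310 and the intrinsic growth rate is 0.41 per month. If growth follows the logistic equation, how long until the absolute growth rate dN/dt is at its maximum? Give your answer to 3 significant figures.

3.80 months

Logistic growth is fastest at N = K/2 = 655.
A = (K − N₀)/N₀ = 4.7456. Set K/(1 + A·e^(−rt)) = K/2 → A·e^(−rt) = 1.
e^(−0.41t) = 1/4.7456 = 0.210721, so t = ln(4.7456)/0.41 = 1.5572/0.41 = 3.7981.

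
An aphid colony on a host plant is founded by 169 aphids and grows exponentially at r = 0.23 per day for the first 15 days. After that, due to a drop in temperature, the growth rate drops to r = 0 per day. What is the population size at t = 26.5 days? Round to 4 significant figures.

5324 aphids

Phase 1: N(15) = 169·e^(0.23×15) = 169·e^3.45 = 5323.57.
Phase 2 runs for 26.5 − 15 = 11.5 days at r = 0.
N(26.5) = 5323.57·e^(0×11.5) = 5323.57·e^0 = 5323.57.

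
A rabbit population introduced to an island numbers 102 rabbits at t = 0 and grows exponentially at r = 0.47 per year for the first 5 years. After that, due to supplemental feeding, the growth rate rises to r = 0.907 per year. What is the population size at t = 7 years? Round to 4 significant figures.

6561 rabbits

Phase 1: N(5) = 102·e^(0.47×5) = 102·e^2.35 = 1069.53.
Phase 2 runs for 7 − 5 = 2 years at r = 0.907.
N(7) = 1069.53·e^(0.907×2) = 1069.53·e^1.814 = 6561.49.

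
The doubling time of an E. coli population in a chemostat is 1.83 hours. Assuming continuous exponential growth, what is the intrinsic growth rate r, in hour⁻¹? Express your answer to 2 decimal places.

0.38 per hour

r = ln(2)/t_d = 0.6931/1.83 = 0.37877.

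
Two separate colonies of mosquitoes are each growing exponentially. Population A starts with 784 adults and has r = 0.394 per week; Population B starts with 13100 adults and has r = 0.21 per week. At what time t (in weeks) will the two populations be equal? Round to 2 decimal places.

Set 784·e^(0.394t) = 13100·e^(0.21t).
e^((0.394 − 0.21)t) = 13100/784 → e^(0.184·t) = 16.709.
0.184·t = ln(16.709) = 2.816, so t = 2.816/0.184 = 15.304.

15.30 weeks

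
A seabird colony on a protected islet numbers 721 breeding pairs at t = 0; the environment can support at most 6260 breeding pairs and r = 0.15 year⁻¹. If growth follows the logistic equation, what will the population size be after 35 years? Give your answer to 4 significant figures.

A = (K − N₀)/N₀ = (6260 − 721)/721 = 7.6824.
N(t) = K/(1 + A·e^(−rt)) = 6260/(1 + 7.6824×e^(−0.15×35)).
e^(−5.25) = 0.0052475; denominator = 1 + 7.6824×0.0052475 = 1.0403.
N = 6260/1.0403 = 6017.42.

6017 breeding pairs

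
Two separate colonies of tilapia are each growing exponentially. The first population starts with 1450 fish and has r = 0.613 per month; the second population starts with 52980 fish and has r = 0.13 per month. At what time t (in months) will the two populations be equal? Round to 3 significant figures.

Set 1450·e^(0.613t) = 52980·e^(0.13t).
e^((0.613 − 0.13)t) = 52980/1450 → e^(0.483·t) = 36.538.
0.483·t = ln(36.538) = 3.5984, so t = 3.5984/0.483 = 7.45.

7.45 months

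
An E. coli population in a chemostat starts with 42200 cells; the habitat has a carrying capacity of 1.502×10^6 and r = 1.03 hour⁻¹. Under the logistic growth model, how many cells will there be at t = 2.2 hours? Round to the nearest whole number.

A = (K − N₀)/N₀ = (1.502×10^6 − 42200)/42200 = 34.592.
N(t) = K/(1 + A·e^(−rt)) = 1.502×10^6/(1 + 34.592×e^(−1.03×2.2)).
e^(−2.266) = 0.10373; denominator = 1 + 34.592×0.10373 = 4.5881.
N = 1.502×10^6/4.5881 = 327366.

327366 cells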